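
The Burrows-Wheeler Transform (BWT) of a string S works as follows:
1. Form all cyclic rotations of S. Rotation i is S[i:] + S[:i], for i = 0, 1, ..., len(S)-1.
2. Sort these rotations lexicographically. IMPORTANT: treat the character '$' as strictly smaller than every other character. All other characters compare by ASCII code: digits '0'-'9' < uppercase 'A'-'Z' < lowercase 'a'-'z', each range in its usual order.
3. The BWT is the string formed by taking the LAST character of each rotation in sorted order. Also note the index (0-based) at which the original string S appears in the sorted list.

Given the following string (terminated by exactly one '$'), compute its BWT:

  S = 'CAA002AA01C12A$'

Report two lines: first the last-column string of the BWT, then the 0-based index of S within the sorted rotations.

All 15 rotations (rotation i = S[i:]+S[:i]):
  rot[0] = CAA002AA01C12A$
  rot[1] = AA002AA01C12A$C
  rot[2] = A002AA01C12A$CA
  rot[3] = 002AA01C12A$CAA
  rot[4] = 02AA01C12A$CAA0
  rot[5] = 2AA01C12A$CAA00
  rot[6] = AA01C12A$CAA002
  rot[7] = A01C12A$CAA002A
  rot[8] = 01C12A$CAA002AA
  rot[9] = 1C12A$CAA002AA0
  rot[10] = C12A$CAA002AA01
  rot[11] = 12A$CAA002AA01C
  rot[12] = 2A$CAA002AA01C1
  rot[13] = A$CAA002AA01C12
  rot[14] = $CAA002AA01C12A
Sorted (with $ < everything):
  sorted[0] = $CAA002AA01C12A  (last char: 'A')
  sorted[1] = 002AA01C12A$CAA  (last char: 'A')
  sorted[2] = 01C12A$CAA002AA  (last char: 'A')
  sorted[3] = 02AA01C12A$CAA0  (last char: '0')
  sorted[4] = 12A$CAA002AA01C  (last char: 'C')
  sorted[5] = 1C12A$CAA002AA0  (last char: '0')
  sorted[6] = 2A$CAA002AA01C1  (last char: '1')
  sorted[7] = 2AA01C12A$CAA00  (last char: '0')
  sorted[8] = A$CAA002AA01C12  (last char: '2')
  sorted[9] = A002AA01C12A$CA  (last char: 'A')
  sorted[10] = A01C12A$CAA002A  (last char: 'A')
  sorted[11] = AA002AA01C12A$C  (last char: 'C')
  sorted[12] = AA01C12A$CAA002  (last char: '2')
  sorted[13] = C12A$CAA002AA01  (last char: '1')
  sorted[14] = CAA002AA01C12A$  (last char: '$')
Last column: AAA0C0102AAC21$
Original string S is at sorted index 14

Answer: AAA0C0102AAC21$
14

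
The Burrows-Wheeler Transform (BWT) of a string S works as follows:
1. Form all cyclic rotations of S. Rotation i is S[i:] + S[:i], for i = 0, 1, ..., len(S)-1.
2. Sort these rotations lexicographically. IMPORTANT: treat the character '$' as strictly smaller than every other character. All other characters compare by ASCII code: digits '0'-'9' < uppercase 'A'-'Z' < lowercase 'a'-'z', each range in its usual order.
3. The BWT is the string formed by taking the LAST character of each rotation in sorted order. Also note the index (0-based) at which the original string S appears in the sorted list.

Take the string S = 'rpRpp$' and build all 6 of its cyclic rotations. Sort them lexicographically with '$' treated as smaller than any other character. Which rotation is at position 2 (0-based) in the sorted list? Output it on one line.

All 6 rotations (rotation i = S[i:]+S[:i]):
  rot[0] = rpRpp$
  rot[1] = pRpp$r
  rot[2] = Rpp$rp
  rot[3] = pp$rpR
  rot[4] = p$rpRp
  rot[5] = $rpRpp
Sorted (with $ < everything):
  sorted[0] = $rpRpp
  sorted[1] = Rpp$rp
  sorted[2] = p$rpRp
  sorted[3] = pRpp$r
  sorted[4] = pp$rpR
  sorted[5] = rpRpp$
sorted[2] = p$rpRp

Answer: p$rpRp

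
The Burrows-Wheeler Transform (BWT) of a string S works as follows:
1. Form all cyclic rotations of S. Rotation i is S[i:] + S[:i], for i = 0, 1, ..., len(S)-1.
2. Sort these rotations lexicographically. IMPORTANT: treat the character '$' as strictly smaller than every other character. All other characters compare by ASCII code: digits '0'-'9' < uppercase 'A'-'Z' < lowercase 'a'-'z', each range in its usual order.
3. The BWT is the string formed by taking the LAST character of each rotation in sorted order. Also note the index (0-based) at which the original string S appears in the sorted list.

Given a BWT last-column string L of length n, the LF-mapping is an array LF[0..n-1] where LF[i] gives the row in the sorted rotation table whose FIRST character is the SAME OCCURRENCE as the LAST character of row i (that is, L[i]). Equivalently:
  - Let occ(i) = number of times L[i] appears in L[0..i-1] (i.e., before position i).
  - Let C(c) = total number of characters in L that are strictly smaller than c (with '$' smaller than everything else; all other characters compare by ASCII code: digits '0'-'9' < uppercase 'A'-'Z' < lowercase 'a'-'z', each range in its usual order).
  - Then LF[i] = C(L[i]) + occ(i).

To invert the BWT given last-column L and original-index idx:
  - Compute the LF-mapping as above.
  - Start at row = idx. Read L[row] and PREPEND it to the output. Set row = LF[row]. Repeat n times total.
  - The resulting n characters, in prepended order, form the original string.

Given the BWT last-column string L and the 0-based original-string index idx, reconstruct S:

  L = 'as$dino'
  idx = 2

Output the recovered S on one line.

Answer: dinosa$

Derivation:
LF mapping: 1 6 0 2 3 4 5
Walk LF starting at row 2, prepending L[row]:
  step 1: row=2, L[2]='$', prepend. Next row=LF[2]=0
  step 2: row=0, L[0]='a', prepend. Next row=LF[0]=1
  step 3: row=1, L[1]='s', prepend. Next row=LF[1]=6
  step 4: row=6, L[6]='o', prepend. Next row=LF[6]=5
  step 5: row=5, L[5]='n', prepend. Next row=LF[5]=4
  step 6: row=4, L[4]='i', prepend. Next row=LF[4]=3
  step 7: row=3, L[3]='d', prepend. Next row=LF[3]=2
Reversed output: dinosa$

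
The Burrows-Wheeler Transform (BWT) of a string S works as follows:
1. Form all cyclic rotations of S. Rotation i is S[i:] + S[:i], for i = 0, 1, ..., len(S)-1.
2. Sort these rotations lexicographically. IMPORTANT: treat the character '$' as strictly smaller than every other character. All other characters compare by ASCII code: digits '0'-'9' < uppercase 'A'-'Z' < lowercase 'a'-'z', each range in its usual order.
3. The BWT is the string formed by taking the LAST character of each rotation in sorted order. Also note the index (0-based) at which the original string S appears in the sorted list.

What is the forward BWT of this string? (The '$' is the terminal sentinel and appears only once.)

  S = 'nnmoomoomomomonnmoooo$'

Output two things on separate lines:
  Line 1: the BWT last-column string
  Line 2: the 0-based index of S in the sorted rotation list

Answer: ooooonnnn$ooommomommom
9

Derivation:
All 22 rotations (rotation i = S[i:]+S[:i]):
  rot[0] = nnmoomoomomomonnmoooo$
  rot[1] = nmoomoomomomonnmoooo$n
  rot[2] = moomoomomomonnmoooo$nn
  rot[3] = oomoomomomonnmoooo$nnm
  rot[4] = omoomomomonnmoooo$nnmo
  rot[5] = moomomomonnmoooo$nnmoo
  rot[6] = oomomomonnmoooo$nnmoom
  rot[7] = omomomonnmoooo$nnmoomo
  rot[8] = momomonnmoooo$nnmoomoo
  rot[9] = omomonnmoooo$nnmoomoom
  rot[10] = momonnmoooo$nnmoomoomo
  rot[11] = omonnmoooo$nnmoomoomom
  rot[12] = monnmoooo$nnmoomoomomo
  rot[13] = onnmoooo$nnmoomoomomom
  rot[14] = nnmoooo$nnmoomoomomomo
  rot[15] = nmoooo$nnmoomoomomomon
  rot[16] = moooo$nnmoomoomomomonn
  rot[17] = oooo$nnmoomoomomomonnm
  rot[18] = ooo$nnmoomoomomomonnmo
  rot[19] = oo$nnmoomoomomomonnmoo
  rot[20] = o$nnmoomoomomomonnmooo
  rot[21] = $nnmoomoomomomonnmoooo
Sorted (with $ < everything):
  sorted[0] = $nnmoomoomomomonnmoooo  (last char: 'o')
  sorted[1] = momomonnmoooo$nnmoomoo  (last char: 'o')
  sorted[2] = momonnmoooo$nnmoomoomo  (last char: 'o')
  sorted[3] = monnmoooo$nnmoomoomomo  (last char: 'o')
  sorted[4] = moomomomonnmoooo$nnmoo  (last char: 'o')
  sorted[5] = moomoomomomonnmoooo$nn  (last char: 'n')
  sorted[6] = moooo$nnmoomoomomomonn  (last char: 'n')
  sorted[7] = nmoomoomomomonnmoooo$n  (last char: 'n')
  sorted[8] = nmoooo$nnmoomoomomomon  (last char: 'n')
  sorted[9] = nnmoomoomomomonnmoooo$  (last char: '$')
  sorted[10] = nnmoooo$nnmoomoomomomo  (last char: 'o')
  sorted[11] = o$nnmoomoomomomonnmooo  (last char: 'o')
  sorted[12] = omomomonnmoooo$nnmoomo  (last char: 'o')
  sorted[13] = omomonnmoooo$nnmoomoom  (last char: 'm')
  sorted[14] = omonnmoooo$nnmoomoomom  (last char: 'm')
  sorted[15] = omoomomomonnmoooo$nnmo  (last char: 'o')
  sorted[16] = onnmoooo$nnmoomoomomom  (last char: 'm')
  sorted[17] = oo$nnmoomoomomomonnmoo  (last char: 'o')
  sorted[18] = oomomomonnmoooo$nnmoom  (last char: 'm')
  sorted[19] = oomoomomomonnmoooo$nnm  (last char: 'm')
  sorted[20] = ooo$nnmoomoomomomonnmo  (last char: 'o')
  sorted[21] = oooo$nnmoomoomomomonnm  (last char: 'm')
Last column: ooooonnnn$ooommomommom
Original string S is at sorted index 9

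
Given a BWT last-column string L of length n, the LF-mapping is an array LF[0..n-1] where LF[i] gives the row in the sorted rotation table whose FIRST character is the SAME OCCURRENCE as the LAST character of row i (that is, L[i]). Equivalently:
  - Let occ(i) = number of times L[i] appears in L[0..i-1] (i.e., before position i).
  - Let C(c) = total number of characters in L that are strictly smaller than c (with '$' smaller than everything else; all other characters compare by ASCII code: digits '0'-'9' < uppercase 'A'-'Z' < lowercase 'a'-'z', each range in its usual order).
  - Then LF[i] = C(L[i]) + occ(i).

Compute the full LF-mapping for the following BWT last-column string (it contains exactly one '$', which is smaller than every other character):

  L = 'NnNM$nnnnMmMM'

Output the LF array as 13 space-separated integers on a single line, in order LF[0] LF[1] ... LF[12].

Answer: 5 8 6 1 0 9 10 11 12 2 7 3 4

Derivation:
Char counts: '$':1, 'M':4, 'N':2, 'm':1, 'n':5
C (first-col start): C('$')=0, C('M')=1, C('N')=5, C('m')=7, C('n')=8
L[0]='N': occ=0, LF[0]=C('N')+0=5+0=5
L[1]='n': occ=0, LF[1]=C('n')+0=8+0=8
L[2]='N': occ=1, LF[2]=C('N')+1=5+1=6
L[3]='M': occ=0, LF[3]=C('M')+0=1+0=1
L[4]='$': occ=0, LF[4]=C('$')+0=0+0=0
L[5]='n': occ=1, LF[5]=C('n')+1=8+1=9
L[6]='n': occ=2, LF[6]=C('n')+2=8+2=10
L[7]='n': occ=3, LF[7]=C('n')+3=8+3=11
L[8]='n': occ=4, LF[8]=C('n')+4=8+4=12
L[9]='M': occ=1, LF[9]=C('M')+1=1+1=2
L[10]='m': occ=0, LF[10]=C('m')+0=7+0=7
L[11]='M': occ=2, LF[11]=C('M')+2=1+2=3
L[12]='M': occ=3, LF[12]=C('M')+3=1+3=4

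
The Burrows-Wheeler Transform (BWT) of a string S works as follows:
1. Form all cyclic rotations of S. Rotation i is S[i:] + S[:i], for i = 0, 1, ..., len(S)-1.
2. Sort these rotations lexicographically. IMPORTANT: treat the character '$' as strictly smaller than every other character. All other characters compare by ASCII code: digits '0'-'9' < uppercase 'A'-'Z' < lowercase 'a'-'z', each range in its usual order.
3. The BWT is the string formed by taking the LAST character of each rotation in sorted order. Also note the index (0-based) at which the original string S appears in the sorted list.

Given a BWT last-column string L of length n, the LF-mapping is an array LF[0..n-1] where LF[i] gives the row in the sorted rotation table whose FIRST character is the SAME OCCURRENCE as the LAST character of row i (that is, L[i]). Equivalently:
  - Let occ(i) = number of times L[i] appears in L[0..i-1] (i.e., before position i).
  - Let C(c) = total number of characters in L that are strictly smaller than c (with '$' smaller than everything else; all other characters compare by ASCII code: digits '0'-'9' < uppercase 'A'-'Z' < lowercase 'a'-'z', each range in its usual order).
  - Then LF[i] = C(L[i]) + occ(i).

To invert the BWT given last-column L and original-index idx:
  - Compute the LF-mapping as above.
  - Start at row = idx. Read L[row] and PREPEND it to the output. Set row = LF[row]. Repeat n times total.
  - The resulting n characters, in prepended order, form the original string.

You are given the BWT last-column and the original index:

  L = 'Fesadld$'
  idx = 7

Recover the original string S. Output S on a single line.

Answer: saddleF$

Derivation:
LF mapping: 1 5 7 2 3 6 4 0
Walk LF starting at row 7, prepending L[row]:
  step 1: row=7, L[7]='$', prepend. Next row=LF[7]=0
  step 2: row=0, L[0]='F', prepend. Next row=LF[0]=1
  step 3: row=1, L[1]='e', prepend. Next row=LF[1]=5
  step 4: row=5, L[5]='l', prepend. Next row=LF[5]=6
  step 5: row=6, L[6]='d', prepend. Next row=LF[6]=4
  step 6: row=4, L[4]='d', prepend. Next row=LF[4]=3
  step 7: row=3, L[3]='a', prepend. Next row=LF[3]=2
  step 8: row=2, L[2]='s', prepend. Next row=LF[2]=7
Reversed output: saddleF$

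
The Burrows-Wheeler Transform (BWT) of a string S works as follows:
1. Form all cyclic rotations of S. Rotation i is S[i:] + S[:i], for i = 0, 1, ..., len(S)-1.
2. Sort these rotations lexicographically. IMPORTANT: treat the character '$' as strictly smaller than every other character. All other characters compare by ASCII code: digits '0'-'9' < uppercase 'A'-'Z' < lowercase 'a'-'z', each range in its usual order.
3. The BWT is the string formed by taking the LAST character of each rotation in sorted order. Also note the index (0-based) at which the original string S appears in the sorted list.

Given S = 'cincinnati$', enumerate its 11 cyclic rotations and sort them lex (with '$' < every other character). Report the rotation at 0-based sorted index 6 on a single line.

Answer: innati$cinc

Derivation:
All 11 rotations (rotation i = S[i:]+S[:i]):
  rot[0] = cincinnati$
  rot[1] = incinnati$c
  rot[2] = ncinnati$ci
  rot[3] = cinnati$cin
  rot[4] = innati$cinc
  rot[5] = nnati$cinci
  rot[6] = nati$cincin
  rot[7] = ati$cincinn
  rot[8] = ti$cincinna
  rot[9] = i$cincinnat
  rot[10] = $cincinnati
Sorted (with $ < everything):
  sorted[0] = $cincinnati
  sorted[1] = ati$cincinn
  sorted[2] = cincinnati$
  sorted[3] = cinnati$cin
  sorted[4] = i$cincinnat
  sorted[5] = incinnati$c
  sorted[6] = innati$cinc
  sorted[7] = nati$cincin
  sorted[8] = ncinnati$ci
  sorted[9] = nnati$cinci
  sorted[10] = ti$cincinna
sorted[6] = innati$cinc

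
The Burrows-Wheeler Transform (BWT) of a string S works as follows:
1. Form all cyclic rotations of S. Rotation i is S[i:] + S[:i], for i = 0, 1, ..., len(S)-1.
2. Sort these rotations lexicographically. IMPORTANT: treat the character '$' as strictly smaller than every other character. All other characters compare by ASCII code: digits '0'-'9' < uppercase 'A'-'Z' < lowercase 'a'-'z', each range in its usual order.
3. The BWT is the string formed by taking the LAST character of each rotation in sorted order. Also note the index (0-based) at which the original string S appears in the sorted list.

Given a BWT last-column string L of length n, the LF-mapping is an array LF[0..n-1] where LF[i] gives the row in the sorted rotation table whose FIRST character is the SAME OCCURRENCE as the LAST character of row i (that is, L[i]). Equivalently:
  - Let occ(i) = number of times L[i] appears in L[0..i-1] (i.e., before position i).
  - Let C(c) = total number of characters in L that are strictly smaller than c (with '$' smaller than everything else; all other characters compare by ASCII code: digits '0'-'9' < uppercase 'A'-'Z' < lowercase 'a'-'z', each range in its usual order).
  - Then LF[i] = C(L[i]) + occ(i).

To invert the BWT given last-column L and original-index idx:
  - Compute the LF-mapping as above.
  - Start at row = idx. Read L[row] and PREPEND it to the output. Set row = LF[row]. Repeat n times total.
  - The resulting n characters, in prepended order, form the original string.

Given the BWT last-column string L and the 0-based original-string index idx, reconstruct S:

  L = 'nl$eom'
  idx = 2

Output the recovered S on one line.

LF mapping: 4 2 0 1 5 3
Walk LF starting at row 2, prepending L[row]:
  step 1: row=2, L[2]='$', prepend. Next row=LF[2]=0
  step 2: row=0, L[0]='n', prepend. Next row=LF[0]=4
  step 3: row=4, L[4]='o', prepend. Next row=LF[4]=5
  step 4: row=5, L[5]='m', prepend. Next row=LF[5]=3
  step 5: row=3, L[3]='e', prepend. Next row=LF[3]=1
  step 6: row=1, L[1]='l', prepend. Next row=LF[1]=2
Reversed output: lemon$

Answer: lemon$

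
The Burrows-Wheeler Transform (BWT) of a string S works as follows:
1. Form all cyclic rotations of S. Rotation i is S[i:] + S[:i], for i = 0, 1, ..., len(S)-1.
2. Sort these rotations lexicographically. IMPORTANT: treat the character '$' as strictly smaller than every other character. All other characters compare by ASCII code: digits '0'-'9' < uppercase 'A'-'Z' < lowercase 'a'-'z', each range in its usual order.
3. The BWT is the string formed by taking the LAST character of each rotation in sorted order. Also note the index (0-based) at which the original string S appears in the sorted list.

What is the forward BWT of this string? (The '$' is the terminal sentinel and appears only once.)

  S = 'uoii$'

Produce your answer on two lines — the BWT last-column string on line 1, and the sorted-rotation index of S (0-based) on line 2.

All 5 rotations (rotation i = S[i:]+S[:i]):
  rot[0] = uoii$
  rot[1] = oii$u
  rot[2] = ii$uo
  rot[3] = i$uoi
  rot[4] = $uoii
Sorted (with $ < everything):
  sorted[0] = $uoii  (last char: 'i')
  sorted[1] = i$uoi  (last char: 'i')
  sorted[2] = ii$uo  (last char: 'o')
  sorted[3] = oii$u  (last char: 'u')
  sorted[4] = uoii$  (last char: '$')
Last column: iiou$
Original string S is at sorted index 4

Answer: iiou$
4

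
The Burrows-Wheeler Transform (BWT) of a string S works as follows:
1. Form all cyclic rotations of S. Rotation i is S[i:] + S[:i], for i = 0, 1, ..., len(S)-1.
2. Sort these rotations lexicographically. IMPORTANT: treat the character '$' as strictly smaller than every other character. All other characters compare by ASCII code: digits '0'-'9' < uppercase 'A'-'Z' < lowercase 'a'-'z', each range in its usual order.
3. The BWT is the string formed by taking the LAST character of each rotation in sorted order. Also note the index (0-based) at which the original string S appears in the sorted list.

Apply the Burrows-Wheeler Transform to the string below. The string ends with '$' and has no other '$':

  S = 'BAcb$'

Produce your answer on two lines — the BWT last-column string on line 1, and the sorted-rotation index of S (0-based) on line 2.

Answer: bB$cA
2

Derivation:
All 5 rotations (rotation i = S[i:]+S[:i]):
  rot[0] = BAcb$
  rot[1] = Acb$B
  rot[2] = cb$BA
  rot[3] = b$BAc
  rot[4] = $BAcb
Sorted (with $ < everything):
  sorted[0] = $BAcb  (last char: 'b')
  sorted[1] = Acb$B  (last char: 'B')
  sorted[2] = BAcb$  (last char: '$')
  sorted[3] = b$BAc  (last char: 'c')
  sorted[4] = cb$BA  (last char: 'A')
Last column: bB$cA
Original string S is at sorted index 2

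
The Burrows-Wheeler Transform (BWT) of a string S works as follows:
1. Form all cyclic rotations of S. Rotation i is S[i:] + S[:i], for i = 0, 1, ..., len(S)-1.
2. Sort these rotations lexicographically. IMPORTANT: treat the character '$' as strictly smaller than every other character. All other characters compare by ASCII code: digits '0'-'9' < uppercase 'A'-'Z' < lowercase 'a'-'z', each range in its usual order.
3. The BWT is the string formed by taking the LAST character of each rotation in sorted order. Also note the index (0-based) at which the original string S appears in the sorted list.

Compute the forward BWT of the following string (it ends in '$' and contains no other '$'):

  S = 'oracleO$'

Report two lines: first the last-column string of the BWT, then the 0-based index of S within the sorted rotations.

Answer: Oeralc$o
6

Derivation:
All 8 rotations (rotation i = S[i:]+S[:i]):
  rot[0] = oracleO$
  rot[1] = racleO$o
  rot[2] = acleO$or
  rot[3] = cleO$ora
  rot[4] = leO$orac
  rot[5] = eO$oracl
  rot[6] = O$oracle
  rot[7] = $oracleO
Sorted (with $ < everything):
  sorted[0] = $oracleO  (last char: 'O')
  sorted[1] = O$oracle  (last char: 'e')
  sorted[2] = acleO$or  (last char: 'r')
  sorted[3] = cleO$ora  (last char: 'a')
  sorted[4] = eO$oracl  (last char: 'l')
  sorted[5] = leO$orac  (last char: 'c')
  sorted[6] = oracleO$  (last char: '$')
  sorted[7] = racleO$o  (last char: 'o')
Last column: Oeralc$o
Original string S is at sorted index 6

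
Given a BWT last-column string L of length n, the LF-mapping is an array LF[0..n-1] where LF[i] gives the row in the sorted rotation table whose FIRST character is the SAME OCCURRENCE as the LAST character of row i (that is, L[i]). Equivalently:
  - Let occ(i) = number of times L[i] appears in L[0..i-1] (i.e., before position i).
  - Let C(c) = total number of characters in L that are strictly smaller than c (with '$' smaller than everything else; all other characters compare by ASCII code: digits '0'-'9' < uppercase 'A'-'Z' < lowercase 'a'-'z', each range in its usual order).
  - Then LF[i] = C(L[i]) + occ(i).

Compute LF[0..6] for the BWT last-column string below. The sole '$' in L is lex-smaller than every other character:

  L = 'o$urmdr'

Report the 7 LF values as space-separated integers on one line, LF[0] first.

Char counts: '$':1, 'd':1, 'm':1, 'o':1, 'r':2, 'u':1
C (first-col start): C('$')=0, C('d')=1, C('m')=2, C('o')=3, C('r')=4, C('u')=6
L[0]='o': occ=0, LF[0]=C('o')+0=3+0=3
L[1]='$': occ=0, LF[1]=C('$')+0=0+0=0
L[2]='u': occ=0, LF[2]=C('u')+0=6+0=6
L[3]='r': occ=0, LF[3]=C('r')+0=4+0=4
L[4]='m': occ=0, LF[4]=C('m')+0=2+0=2
L[5]='d': occ=0, LF[5]=C('d')+0=1+0=1
L[6]='r': occ=1, LF[6]=C('r')+1=4+1=5

Answer: 3 0 6 4 2 1 5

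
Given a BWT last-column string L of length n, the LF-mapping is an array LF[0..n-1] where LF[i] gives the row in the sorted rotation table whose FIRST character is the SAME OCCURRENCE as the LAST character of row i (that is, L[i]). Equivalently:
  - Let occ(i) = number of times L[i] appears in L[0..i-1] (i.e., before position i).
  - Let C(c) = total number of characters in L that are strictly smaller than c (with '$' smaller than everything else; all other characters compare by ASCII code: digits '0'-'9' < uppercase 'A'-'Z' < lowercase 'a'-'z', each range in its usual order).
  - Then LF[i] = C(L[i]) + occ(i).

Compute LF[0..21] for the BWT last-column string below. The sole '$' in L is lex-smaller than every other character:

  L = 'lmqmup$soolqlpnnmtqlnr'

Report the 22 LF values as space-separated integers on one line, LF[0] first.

Char counts: '$':1, 'l':4, 'm':3, 'n':3, 'o':2, 'p':2, 'q':3, 'r':1, 's':1, 't':1, 'u':1
C (first-col start): C('$')=0, C('l')=1, C('m')=5, C('n')=8, C('o')=11, C('p')=13, C('q')=15, C('r')=18, C('s')=19, C('t')=20, C('u')=21
L[0]='l': occ=0, LF[0]=C('l')+0=1+0=1
L[1]='m': occ=0, LF[1]=C('m')+0=5+0=5
L[2]='q': occ=0, LF[2]=C('q')+0=15+0=15
L[3]='m': occ=1, LF[3]=C('m')+1=5+1=6
L[4]='u': occ=0, LF[4]=C('u')+0=21+0=21
L[5]='p': occ=0, LF[5]=C('p')+0=13+0=13
L[6]='$': occ=0, LF[6]=C('$')+0=0+0=0
L[7]='s': occ=0, LF[7]=C('s')+0=19+0=19
L[8]='o': occ=0, LF[8]=C('o')+0=11+0=11
L[9]='o': occ=1, LF[9]=C('o')+1=11+1=12
L[10]='l': occ=1, LF[10]=C('l')+1=1+1=2
L[11]='q': occ=1, LF[11]=C('q')+1=15+1=16
L[12]='l': occ=2, LF[12]=C('l')+2=1+2=3
L[13]='p': occ=1, LF[13]=C('p')+1=13+1=14
L[14]='n': occ=0, LF[14]=C('n')+0=8+0=8
L[15]='n': occ=1, LF[15]=C('n')+1=8+1=9
L[16]='m': occ=2, LF[16]=C('m')+2=5+2=7
L[17]='t': occ=0, LF[17]=C('t')+0=20+0=20
L[18]='q': occ=2, LF[18]=C('q')+2=15+2=17
L[19]='l': occ=3, LF[19]=C('l')+3=1+3=4
L[20]='n': occ=2, LF[20]=C('n')+2=8+2=10
L[21]='r': occ=0, LF[21]=C('r')+0=18+0=18

Answer: 1 5 15 6 21 13 0 19 11 12 2 16 3 14 8 9 7 20 17 4 10 18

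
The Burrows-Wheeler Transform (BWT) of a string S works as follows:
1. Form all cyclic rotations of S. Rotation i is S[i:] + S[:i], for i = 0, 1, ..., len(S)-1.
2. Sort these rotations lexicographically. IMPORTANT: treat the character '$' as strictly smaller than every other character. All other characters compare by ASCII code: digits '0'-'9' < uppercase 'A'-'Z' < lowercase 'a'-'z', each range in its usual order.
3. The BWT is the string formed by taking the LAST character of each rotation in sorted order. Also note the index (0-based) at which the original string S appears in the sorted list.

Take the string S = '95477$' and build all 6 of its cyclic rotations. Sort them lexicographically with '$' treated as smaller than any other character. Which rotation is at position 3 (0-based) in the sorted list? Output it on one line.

All 6 rotations (rotation i = S[i:]+S[:i]):
  rot[0] = 95477$
  rot[1] = 5477$9
  rot[2] = 477$95
  rot[3] = 77$954
  rot[4] = 7$9547
  rot[5] = $95477
Sorted (with $ < everything):
  sorted[0] = $95477
  sorted[1] = 477$95
  sorted[2] = 5477$9
  sorted[3] = 7$9547
  sorted[4] = 77$954
  sorted[5] = 95477$
sorted[3] = 7$9547

Answer: 7$9547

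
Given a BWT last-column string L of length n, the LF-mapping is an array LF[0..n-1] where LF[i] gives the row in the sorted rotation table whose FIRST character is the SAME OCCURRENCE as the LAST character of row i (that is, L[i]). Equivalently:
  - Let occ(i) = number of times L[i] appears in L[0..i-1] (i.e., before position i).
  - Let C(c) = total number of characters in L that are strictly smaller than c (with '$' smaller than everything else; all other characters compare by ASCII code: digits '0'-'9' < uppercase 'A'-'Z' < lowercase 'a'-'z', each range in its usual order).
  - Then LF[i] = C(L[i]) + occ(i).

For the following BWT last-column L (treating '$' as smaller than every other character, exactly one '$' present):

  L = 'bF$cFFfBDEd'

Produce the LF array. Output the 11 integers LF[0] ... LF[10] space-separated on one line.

Answer: 7 4 0 8 5 6 10 1 2 3 9

Derivation:
Char counts: '$':1, 'B':1, 'D':1, 'E':1, 'F':3, 'b':1, 'c':1, 'd':1, 'f':1
C (first-col start): C('$')=0, C('B')=1, C('D')=2, C('E')=3, C('F')=4, C('b')=7, C('c')=8, C('d')=9, C('f')=10
L[0]='b': occ=0, LF[0]=C('b')+0=7+0=7
L[1]='F': occ=0, LF[1]=C('F')+0=4+0=4
L[2]='$': occ=0, LF[2]=C('$')+0=0+0=0
L[3]='c': occ=0, LF[3]=C('c')+0=8+0=8
L[4]='F': occ=1, LF[4]=C('F')+1=4+1=5
L[5]='F': occ=2, LF[5]=C('F')+2=4+2=6
L[6]='f': occ=0, LF[6]=C('f')+0=10+0=10
L[7]='B': occ=0, LF[7]=C('B')+0=1+0=1
L[8]='D': occ=0, LF[8]=C('D')+0=2+0=2
L[9]='E': occ=0, LF[9]=C('E')+0=3+0=3
L[10]='d': occ=0, LF[10]=C('d')+0=9+0=9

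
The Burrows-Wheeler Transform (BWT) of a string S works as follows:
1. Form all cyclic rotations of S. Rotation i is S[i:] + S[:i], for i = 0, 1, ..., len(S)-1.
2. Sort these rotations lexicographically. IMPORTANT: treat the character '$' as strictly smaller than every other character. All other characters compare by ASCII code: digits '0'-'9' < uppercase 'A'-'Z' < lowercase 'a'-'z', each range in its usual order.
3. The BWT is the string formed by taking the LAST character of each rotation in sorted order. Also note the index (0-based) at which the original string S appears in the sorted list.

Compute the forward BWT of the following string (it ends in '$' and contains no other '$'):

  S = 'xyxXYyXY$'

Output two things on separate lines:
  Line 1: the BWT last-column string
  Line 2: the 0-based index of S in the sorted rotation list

All 9 rotations (rotation i = S[i:]+S[:i]):
  rot[0] = xyxXYyXY$
  rot[1] = yxXYyXY$x
  rot[2] = xXYyXY$xy
  rot[3] = XYyXY$xyx
  rot[4] = YyXY$xyxX
  rot[5] = yXY$xyxXY
  rot[6] = XY$xyxXYy
  rot[7] = Y$xyxXYyX
  rot[8] = $xyxXYyXY
Sorted (with $ < everything):
  sorted[0] = $xyxXYyXY  (last char: 'Y')
  sorted[1] = XY$xyxXYy  (last char: 'y')
  sorted[2] = XYyXY$xyx  (last char: 'x')
  sorted[3] = Y$xyxXYyX  (last char: 'X')
  sorted[4] = YyXY$xyxX  (last char: 'X')
  sorted[5] = xXYyXY$xy  (last char: 'y')
  sorted[6] = xyxXYyXY$  (last char: '$')
  sorted[7] = yXY$xyxXY  (last char: 'Y')
  sorted[8] = yxXYyXY$x  (last char: 'x')
Last column: YyxXXy$Yx
Original string S is at sorted index 6

Answer: YyxXXy$Yx
6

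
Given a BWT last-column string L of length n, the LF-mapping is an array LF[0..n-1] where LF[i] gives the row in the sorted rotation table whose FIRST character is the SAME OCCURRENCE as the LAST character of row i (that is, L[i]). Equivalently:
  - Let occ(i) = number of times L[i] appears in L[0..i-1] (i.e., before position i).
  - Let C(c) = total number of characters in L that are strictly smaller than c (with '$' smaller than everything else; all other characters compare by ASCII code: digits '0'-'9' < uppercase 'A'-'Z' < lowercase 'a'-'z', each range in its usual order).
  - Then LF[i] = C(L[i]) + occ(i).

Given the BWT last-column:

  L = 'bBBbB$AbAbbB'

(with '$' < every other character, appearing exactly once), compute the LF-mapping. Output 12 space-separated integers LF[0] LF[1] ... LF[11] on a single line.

Answer: 7 3 4 8 5 0 1 9 2 10 11 6

Derivation:
Char counts: '$':1, 'A':2, 'B':4, 'b':5
C (first-col start): C('$')=0, C('A')=1, C('B')=3, C('b')=7
L[0]='b': occ=0, LF[0]=C('b')+0=7+0=7
L[1]='B': occ=0, LF[1]=C('B')+0=3+0=3
L[2]='B': occ=1, LF[2]=C('B')+1=3+1=4
L[3]='b': occ=1, LF[3]=C('b')+1=7+1=8
L[4]='B': occ=2, LF[4]=C('B')+2=3+2=5
L[5]='$': occ=0, LF[5]=C('$')+0=0+0=0
L[6]='A': occ=0, LF[6]=C('A')+0=1+0=1
L[7]='b': occ=2, LF[7]=C('b')+2=7+2=9
L[8]='A': occ=1, LF[8]=C('A')+1=1+1=2
L[9]='b': occ=3, LF[9]=C('b')+3=7+3=10
L[10]='b': occ=4, LF[10]=C('b')+4=7+4=11
L[11]='B': occ=3, LF[11]=C('B')+3=3+3=6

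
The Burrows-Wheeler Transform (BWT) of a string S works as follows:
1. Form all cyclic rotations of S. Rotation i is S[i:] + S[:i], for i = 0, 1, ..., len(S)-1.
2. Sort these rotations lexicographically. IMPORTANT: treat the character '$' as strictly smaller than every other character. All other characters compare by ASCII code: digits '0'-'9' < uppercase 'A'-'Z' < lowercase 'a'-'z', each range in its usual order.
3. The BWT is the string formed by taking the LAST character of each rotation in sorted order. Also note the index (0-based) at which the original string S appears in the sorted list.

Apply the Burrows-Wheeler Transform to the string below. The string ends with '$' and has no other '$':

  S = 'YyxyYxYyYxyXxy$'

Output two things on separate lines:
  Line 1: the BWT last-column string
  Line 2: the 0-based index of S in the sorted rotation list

All 15 rotations (rotation i = S[i:]+S[:i]):
  rot[0] = YyxyYxYyYxyXxy$
  rot[1] = yxyYxYyYxyXxy$Y
  rot[2] = xyYxYyYxyXxy$Yy
  rot[3] = yYxYyYxyXxy$Yyx
  rot[4] = YxYyYxyXxy$Yyxy
  rot[5] = xYyYxyXxy$YyxyY
  rot[6] = YyYxyXxy$YyxyYx
  rot[7] = yYxyXxy$YyxyYxY
  rot[8] = YxyXxy$YyxyYxYy
  rot[9] = xyXxy$YyxyYxYyY
  rot[10] = yXxy$YyxyYxYyYx
  rot[11] = Xxy$YyxyYxYyYxy
  rot[12] = xy$YyxyYxYyYxyX
  rot[13] = y$YyxyYxYyYxyXx
  rot[14] = $YyxyYxYyYxyXxy
Sorted (with $ < everything):
  sorted[0] = $YyxyYxYyYxyXxy  (last char: 'y')
  sorted[1] = Xxy$YyxyYxYyYxy  (last char: 'y')
  sorted[2] = YxYyYxyXxy$Yyxy  (last char: 'y')
  sorted[3] = YxyXxy$YyxyYxYy  (last char: 'y')
  sorted[4] = YyYxyXxy$YyxyYx  (last char: 'x')
  sorted[5] = YyxyYxYyYxyXxy$  (last char: '$')
  sorted[6] = xYyYxyXxy$YyxyY  (last char: 'Y')
  sorted[7] = xy$YyxyYxYyYxyX  (last char: 'X')
  sorted[8] = xyXxy$YyxyYxYyY  (last char: 'Y')
  sorted[9] = xyYxYyYxyXxy$Yy  (last char: 'y')
  sorted[10] = y$YyxyYxYyYxyXx  (last char: 'x')
  sorted[11] = yXxy$YyxyYxYyYx  (last char: 'x')
  sorted[12] = yYxYyYxyXxy$Yyx  (last char: 'x')
  sorted[13] = yYxyXxy$YyxyYxY  (last char: 'Y')
  sorted[14] = yxyYxYyYxyXxy$Y  (last char: 'Y')
Last column: yyyyx$YXYyxxxYY
Original string S is at sorted index 5

Answer: yyyyx$YXYyxxxYY
5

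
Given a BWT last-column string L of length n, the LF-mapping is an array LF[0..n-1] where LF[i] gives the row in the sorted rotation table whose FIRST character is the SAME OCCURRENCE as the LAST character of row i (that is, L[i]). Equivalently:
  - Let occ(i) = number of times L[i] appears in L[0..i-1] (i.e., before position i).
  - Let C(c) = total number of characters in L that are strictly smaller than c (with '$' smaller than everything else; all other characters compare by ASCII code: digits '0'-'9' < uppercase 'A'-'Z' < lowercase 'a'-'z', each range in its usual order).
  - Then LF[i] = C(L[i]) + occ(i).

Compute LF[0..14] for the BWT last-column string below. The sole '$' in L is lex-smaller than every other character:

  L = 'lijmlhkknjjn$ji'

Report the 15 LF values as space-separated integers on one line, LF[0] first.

Answer: 10 2 4 12 11 1 8 9 13 5 6 14 0 7 3

Derivation:
Char counts: '$':1, 'h':1, 'i':2, 'j':4, 'k':2, 'l':2, 'm':1, 'n':2
C (first-col start): C('$')=0, C('h')=1, C('i')=2, C('j')=4, C('k')=8, C('l')=10, C('m')=12, C('n')=13
L[0]='l': occ=0, LF[0]=C('l')+0=10+0=10
L[1]='i': occ=0, LF[1]=C('i')+0=2+0=2
L[2]='j': occ=0, LF[2]=C('j')+0=4+0=4
L[3]='m': occ=0, LF[3]=C('m')+0=12+0=12
L[4]='l': occ=1, LF[4]=C('l')+1=10+1=11
L[5]='h': occ=0, LF[5]=C('h')+0=1+0=1
L[6]='k': occ=0, LF[6]=C('k')+0=8+0=8
L[7]='k': occ=1, LF[7]=C('k')+1=8+1=9
L[8]='n': occ=0, LF[8]=C('n')+0=13+0=13
L[9]='j': occ=1, LF[9]=C('j')+1=4+1=5
L[10]='j': occ=2, LF[10]=C('j')+2=4+2=6
L[11]='n': occ=1, LF[11]=C('n')+1=13+1=14
L[12]='$': occ=0, LF[12]=C('$')+0=0+0=0
L[13]='j': occ=3, LF[13]=C('j')+3=4+3=7
L[14]='i': occ=1, LF[14]=C('i')+1=2+1=3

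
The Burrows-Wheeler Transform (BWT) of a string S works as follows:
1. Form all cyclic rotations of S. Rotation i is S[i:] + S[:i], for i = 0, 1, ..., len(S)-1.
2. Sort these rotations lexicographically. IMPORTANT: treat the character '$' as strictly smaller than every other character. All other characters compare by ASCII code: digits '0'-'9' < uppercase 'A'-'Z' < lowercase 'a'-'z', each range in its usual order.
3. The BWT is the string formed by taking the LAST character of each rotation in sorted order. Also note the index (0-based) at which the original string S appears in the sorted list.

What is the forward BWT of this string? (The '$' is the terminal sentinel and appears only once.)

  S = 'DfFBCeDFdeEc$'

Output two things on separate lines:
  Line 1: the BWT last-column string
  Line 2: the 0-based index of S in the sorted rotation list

All 13 rotations (rotation i = S[i:]+S[:i]):
  rot[0] = DfFBCeDFdeEc$
  rot[1] = fFBCeDFdeEc$D
  rot[2] = FBCeDFdeEc$Df
  rot[3] = BCeDFdeEc$DfF
  rot[4] = CeDFdeEc$DfFB
  rot[5] = eDFdeEc$DfFBC
  rot[6] = DFdeEc$DfFBCe
  rot[7] = FdeEc$DfFBCeD
  rot[8] = deEc$DfFBCeDF
  rot[9] = eEc$DfFBCeDFd
  rot[10] = Ec$DfFBCeDFde
  rot[11] = c$DfFBCeDFdeE
  rot[12] = $DfFBCeDFdeEc
Sorted (with $ < everything):
  sorted[0] = $DfFBCeDFdeEc  (last char: 'c')
  sorted[1] = BCeDFdeEc$DfF  (last char: 'F')
  sorted[2] = CeDFdeEc$DfFB  (last char: 'B')
  sorted[3] = DFdeEc$DfFBCe  (last char: 'e')
  sorted[4] = DfFBCeDFdeEc$  (last char: '$')
  sorted[5] = Ec$DfFBCeDFde  (last char: 'e')
  sorted[6] = FBCeDFdeEc$Df  (last char: 'f')
  sorted[7] = FdeEc$DfFBCeD  (last char: 'D')
  sorted[8] = c$DfFBCeDFdeE  (last char: 'E')
  sorted[9] = deEc$DfFBCeDF  (last char: 'F')
  sorted[10] = eDFdeEc$DfFBC  (last char: 'C')
  sorted[11] = eEc$DfFBCeDFd  (last char: 'd')
  sorted[12] = fFBCeDFdeEc$D  (last char: 'D')
Last column: cFBe$efDEFCdD
Original string S is at sorted index 4

Answer: cFBe$efDEFCdD
4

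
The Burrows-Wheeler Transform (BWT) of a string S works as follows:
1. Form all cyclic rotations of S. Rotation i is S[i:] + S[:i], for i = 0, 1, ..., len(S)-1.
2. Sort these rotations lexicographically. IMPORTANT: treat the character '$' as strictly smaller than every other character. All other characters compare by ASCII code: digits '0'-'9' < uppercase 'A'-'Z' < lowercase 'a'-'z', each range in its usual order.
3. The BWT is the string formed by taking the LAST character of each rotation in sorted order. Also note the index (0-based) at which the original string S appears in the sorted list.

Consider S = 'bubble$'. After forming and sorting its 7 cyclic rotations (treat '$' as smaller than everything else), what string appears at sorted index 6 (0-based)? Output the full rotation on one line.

All 7 rotations (rotation i = S[i:]+S[:i]):
  rot[0] = bubble$
  rot[1] = ubble$b
  rot[2] = bble$bu
  rot[3] = ble$bub
  rot[4] = le$bubb
  rot[5] = e$bubbl
  rot[6] = $bubble
Sorted (with $ < everything):
  sorted[0] = $bubble
  sorted[1] = bble$bu
  sorted[2] = ble$bub
  sorted[3] = bubble$
  sorted[4] = e$bubbl
  sorted[5] = le$bubb
  sorted[6] = ubble$b
sorted[6] = ubble$b

Answer: ubble$b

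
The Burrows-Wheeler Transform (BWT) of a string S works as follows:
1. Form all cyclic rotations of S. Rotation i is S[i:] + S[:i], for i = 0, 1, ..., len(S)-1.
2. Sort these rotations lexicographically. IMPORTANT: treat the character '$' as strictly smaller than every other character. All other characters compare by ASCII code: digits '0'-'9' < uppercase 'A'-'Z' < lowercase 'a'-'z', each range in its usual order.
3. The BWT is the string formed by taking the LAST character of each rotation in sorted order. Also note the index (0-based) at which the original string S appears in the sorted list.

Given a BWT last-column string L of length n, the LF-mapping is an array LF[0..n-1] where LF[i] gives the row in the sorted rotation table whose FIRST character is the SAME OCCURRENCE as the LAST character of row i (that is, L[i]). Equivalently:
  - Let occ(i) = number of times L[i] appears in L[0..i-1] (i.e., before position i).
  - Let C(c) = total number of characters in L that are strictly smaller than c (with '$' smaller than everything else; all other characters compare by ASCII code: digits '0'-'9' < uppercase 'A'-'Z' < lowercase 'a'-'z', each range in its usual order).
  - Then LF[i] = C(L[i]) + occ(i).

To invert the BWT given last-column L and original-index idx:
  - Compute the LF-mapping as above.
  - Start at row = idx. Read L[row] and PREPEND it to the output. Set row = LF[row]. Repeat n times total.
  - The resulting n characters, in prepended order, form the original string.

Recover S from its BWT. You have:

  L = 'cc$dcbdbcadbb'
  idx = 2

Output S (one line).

Answer: bbddbcaccbdc$

Derivation:
LF mapping: 6 7 0 10 8 2 11 3 9 1 12 4 5
Walk LF starting at row 2, prepending L[row]:
  step 1: row=2, L[2]='$', prepend. Next row=LF[2]=0
  step 2: row=0, L[0]='c', prepend. Next row=LF[0]=6
  step 3: row=6, L[6]='d', prepend. Next row=LF[6]=11
  step 4: row=11, L[11]='b', prepend. Next row=LF[11]=4
  step 5: row=4, L[4]='c', prepend. Next row=LF[4]=8
  step 6: row=8, L[8]='c', prepend. Next row=LF[8]=9
  step 7: row=9, L[9]='a', prepend. Next row=LF[9]=1
  step 8: row=1, L[1]='c', prepend. Next row=LF[1]=7
  step 9: row=7, L[7]='b', prepend. Next row=LF[7]=3
  step 10: row=3, L[3]='d', prepend. Next row=LF[3]=10
  step 11: row=10, L[10]='d', prepend. Next row=LF[10]=12
  step 12: row=12, L[12]='b', prepend. Next row=LF[12]=5
  step 13: row=5, L[5]='b', prepend. Next row=LF[5]=2
Reversed output: bbddbcaccbdc$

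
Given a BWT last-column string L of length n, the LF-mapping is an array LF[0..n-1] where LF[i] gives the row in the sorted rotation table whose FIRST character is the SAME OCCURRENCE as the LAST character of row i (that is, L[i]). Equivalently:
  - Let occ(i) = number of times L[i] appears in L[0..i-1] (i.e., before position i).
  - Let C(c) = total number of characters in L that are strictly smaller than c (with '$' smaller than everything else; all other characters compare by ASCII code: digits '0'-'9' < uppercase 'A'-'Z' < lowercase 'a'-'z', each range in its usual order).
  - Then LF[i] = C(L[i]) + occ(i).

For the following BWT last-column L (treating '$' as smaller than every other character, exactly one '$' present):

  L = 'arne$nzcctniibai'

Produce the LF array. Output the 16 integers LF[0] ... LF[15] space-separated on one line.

Char counts: '$':1, 'a':2, 'b':1, 'c':2, 'e':1, 'i':3, 'n':3, 'r':1, 't':1, 'z':1
C (first-col start): C('$')=0, C('a')=1, C('b')=3, C('c')=4, C('e')=6, C('i')=7, C('n')=10, C('r')=13, C('t')=14, C('z')=15
L[0]='a': occ=0, LF[0]=C('a')+0=1+0=1
L[1]='r': occ=0, LF[1]=C('r')+0=13+0=13
L[2]='n': occ=0, LF[2]=C('n')+0=10+0=10
L[3]='e': occ=0, LF[3]=C('e')+0=6+0=6
L[4]='$': occ=0, LF[4]=C('$')+0=0+0=0
L[5]='n': occ=1, LF[5]=C('n')+1=10+1=11
L[6]='z': occ=0, LF[6]=C('z')+0=15+0=15
L[7]='c': occ=0, LF[7]=C('c')+0=4+0=4
L[8]='c': occ=1, LF[8]=C('c')+1=4+1=5
L[9]='t': occ=0, LF[9]=C('t')+0=14+0=14
L[10]='n': occ=2, LF[10]=C('n')+2=10+2=12
L[11]='i': occ=0, LF[11]=C('i')+0=7+0=7
L[12]='i': occ=1, LF[12]=C('i')+1=7+1=8
L[13]='b': occ=0, LF[13]=C('b')+0=3+0=3
L[14]='a': occ=1, LF[14]=C('a')+1=1+1=2
L[15]='i': occ=2, LF[15]=C('i')+2=7+2=9

Answer: 1 13 10 6 0 11 15 4 5 14 12 7 8 3 2 9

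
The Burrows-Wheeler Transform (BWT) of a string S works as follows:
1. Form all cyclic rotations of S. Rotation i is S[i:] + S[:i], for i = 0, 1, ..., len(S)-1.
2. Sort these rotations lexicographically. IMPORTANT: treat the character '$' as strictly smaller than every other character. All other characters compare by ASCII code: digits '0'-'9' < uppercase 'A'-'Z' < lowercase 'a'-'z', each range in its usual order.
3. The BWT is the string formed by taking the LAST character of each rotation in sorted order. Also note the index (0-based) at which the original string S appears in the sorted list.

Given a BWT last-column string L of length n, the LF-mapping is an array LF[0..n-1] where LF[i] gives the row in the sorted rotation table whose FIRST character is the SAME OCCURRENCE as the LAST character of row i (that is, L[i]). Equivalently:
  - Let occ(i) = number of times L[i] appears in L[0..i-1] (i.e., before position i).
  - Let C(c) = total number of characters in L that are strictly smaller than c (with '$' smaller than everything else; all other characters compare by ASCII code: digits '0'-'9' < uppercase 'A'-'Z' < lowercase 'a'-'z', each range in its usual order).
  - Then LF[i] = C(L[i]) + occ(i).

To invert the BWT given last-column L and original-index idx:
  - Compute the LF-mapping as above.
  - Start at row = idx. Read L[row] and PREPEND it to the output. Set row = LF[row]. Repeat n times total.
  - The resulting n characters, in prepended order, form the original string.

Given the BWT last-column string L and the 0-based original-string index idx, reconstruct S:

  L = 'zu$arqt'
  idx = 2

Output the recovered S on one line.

LF mapping: 6 5 0 1 3 2 4
Walk LF starting at row 2, prepending L[row]:
  step 1: row=2, L[2]='$', prepend. Next row=LF[2]=0
  step 2: row=0, L[0]='z', prepend. Next row=LF[0]=6
  step 3: row=6, L[6]='t', prepend. Next row=LF[6]=4
  step 4: row=4, L[4]='r', prepend. Next row=LF[4]=3
  step 5: row=3, L[3]='a', prepend. Next row=LF[3]=1
  step 6: row=1, L[1]='u', prepend. Next row=LF[1]=5
  step 7: row=5, L[5]='q', prepend. Next row=LF[5]=2
Reversed output: quartz$

Answer: quartz$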